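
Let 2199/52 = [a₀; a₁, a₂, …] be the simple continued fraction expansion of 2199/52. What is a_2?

Apply division with remainder until the remainder is 0:
2199 ÷ 52 → quotient 42, remainder 15
52 ÷ 15 → quotient 3, remainder 7
15 ÷ 7 → quotient 2, remainder 1

2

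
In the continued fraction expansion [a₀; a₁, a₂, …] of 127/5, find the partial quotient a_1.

2

Run the Euclidean algorithm, recording each quotient:
⌊127/5⌋ = 25, remainder 2
⌊5/2⌋ = 2, remainder 1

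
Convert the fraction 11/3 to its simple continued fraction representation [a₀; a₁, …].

[3; 1, 2]

11 ÷ 3 → quotient 3, remainder 2
3 ÷ 2 → quotient 1, remainder 1
2 ÷ 1 → quotient 2, remainder 0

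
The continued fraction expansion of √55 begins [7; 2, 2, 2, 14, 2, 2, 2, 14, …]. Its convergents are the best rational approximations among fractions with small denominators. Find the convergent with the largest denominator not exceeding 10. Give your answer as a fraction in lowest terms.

37/5

a_0 = 7: 7/1  (≤ bound)
a_1 = 2: 15/2  (≤ bound)
a_2 = 2: 37/5  (≤ bound)
a_3 = 2: 89/12  (> 10, stop)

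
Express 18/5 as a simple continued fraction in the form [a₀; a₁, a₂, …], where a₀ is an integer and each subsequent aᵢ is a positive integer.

[3; 1, 1, 2]

18 ÷ 5 → quotient 3, remainder 3
5 ÷ 3 → quotient 1, remainder 2
3 ÷ 2 → quotient 1, remainder 1
2 ÷ 1 → quotient 2, remainder 0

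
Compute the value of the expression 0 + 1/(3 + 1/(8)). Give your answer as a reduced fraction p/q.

a_0 = 0: 0/1
a_1 = 3: 1/3
a_2 = 8: 8/25

8/25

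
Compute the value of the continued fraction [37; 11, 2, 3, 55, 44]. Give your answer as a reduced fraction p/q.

a_0 = 37: 37/1
a_1 = 11: 408/11
a_2 = 2: 853/23
a_3 = 3: 2967/80
a_4 = 55: 164038/4423
a_5 = 44: 7220639/194692

7220639/194692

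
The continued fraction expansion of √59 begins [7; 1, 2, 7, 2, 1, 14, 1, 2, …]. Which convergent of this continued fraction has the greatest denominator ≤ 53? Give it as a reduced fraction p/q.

a_0 = 7: 7/1  (≤ bound)
a_1 = 1: 8/1  (≤ bound)
a_2 = 2: 23/3  (≤ bound)
a_3 = 7: 169/22  (≤ bound)
a_4 = 2: 361/47  (≤ bound)
a_5 = 1: 530/69  (> 53, stop)

361/47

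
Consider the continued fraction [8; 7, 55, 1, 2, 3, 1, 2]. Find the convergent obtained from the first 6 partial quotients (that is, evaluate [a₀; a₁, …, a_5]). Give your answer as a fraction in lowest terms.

31829/3909

Use the convergent recurrence hₖ = aₖ·hₖ₋₁ + hₖ₋₂ (and likewise for the denominators kₖ):
a_0 = 8: 8/1
a_1 = 7: 57/7
a_2 = 55: 3143/386
a_3 = 1: 3200/393
a_4 = 2: 9543/1172
a_5 = 3: 31829/3909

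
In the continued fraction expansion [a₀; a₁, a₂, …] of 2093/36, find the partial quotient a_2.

5

2093 = 58·36 + 5, so a_0 = 58
36 = 7·5 + 1, so a_1 = 7
5 = 5·1 + 0, so a_2 = 5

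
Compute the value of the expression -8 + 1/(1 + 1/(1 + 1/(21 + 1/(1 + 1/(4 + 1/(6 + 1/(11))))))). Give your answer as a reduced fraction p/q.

-115597/15436

Compute successive convergents:
a_0 = -8: -8/1
a_1 = 1: -7/1
a_2 = 1: -15/2
a_3 = 21: -322/43
a_4 = 1: -337/45
a_5 = 4: -1670/223
a_6 = 6: -10357/1383
a_7 = 11: -115597/15436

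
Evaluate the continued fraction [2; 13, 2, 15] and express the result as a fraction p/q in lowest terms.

a_0 = 2: 2/1
a_1 = 13: 27/13
a_2 = 2: 56/27
a_3 = 15: 867/418

867/418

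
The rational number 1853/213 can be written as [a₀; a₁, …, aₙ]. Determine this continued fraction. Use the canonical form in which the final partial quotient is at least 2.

[8; 1, 2, 3, 21]

Run the Euclidean algorithm, recording each quotient:
1853 = 8·213 + 149, so a_0 = 8
213 = 1·149 + 64, so a_1 = 1
149 = 2·64 + 21, so a_2 = 2
64 = 3·21 + 1, so a_3 = 3
21 = 21·1 + 0, so a_4 = 21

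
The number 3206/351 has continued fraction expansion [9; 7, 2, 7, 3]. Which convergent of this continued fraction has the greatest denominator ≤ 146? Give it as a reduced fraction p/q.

List convergents until the denominator exceeds the bound:
a_0 = 9: 9/1  (≤ bound)
a_1 = 7: 64/7  (≤ bound)
a_2 = 2: 137/15  (≤ bound)
a_3 = 7: 1023/112  (≤ bound)
a_4 = 3: 3206/351  (> 146, stop)

1023/112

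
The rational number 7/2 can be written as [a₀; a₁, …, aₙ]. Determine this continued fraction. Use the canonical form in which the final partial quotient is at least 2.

[3; 2]

7 = 3·2 + 1, so a_0 = 3
2 = 2·1 + 0, so a_1 = 2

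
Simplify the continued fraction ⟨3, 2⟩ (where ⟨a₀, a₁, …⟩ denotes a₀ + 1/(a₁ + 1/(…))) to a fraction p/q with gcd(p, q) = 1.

Start with 2.
3 + 1/(2/1) = 3 + 1/2 = 7/2

7/2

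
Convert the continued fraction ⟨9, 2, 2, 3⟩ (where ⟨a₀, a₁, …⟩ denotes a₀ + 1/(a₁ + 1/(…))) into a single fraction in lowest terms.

Work from the innermost term outward:
Start with 3.
2 + 1/(3/1) = 2 + 1/3 = 7/3
2 + 1/(7/3) = 2 + 3/7 = 17/7
9 + 1/(17/7) = 9 + 7/17 = 160/17

160/17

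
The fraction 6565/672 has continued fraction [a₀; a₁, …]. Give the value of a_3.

6565 ÷ 672 → quotient 9, remainder 517
672 ÷ 517 → quotient 1, remainder 155
517 ÷ 155 → quotient 3, remainder 52
155 ÷ 52 → quotient 2, remainder 51

2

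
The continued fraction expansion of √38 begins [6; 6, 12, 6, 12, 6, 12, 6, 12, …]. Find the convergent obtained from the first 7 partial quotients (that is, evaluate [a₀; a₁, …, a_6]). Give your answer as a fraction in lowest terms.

2463306/399601

Work from the innermost term outward:
Start with 12.
6 + 1/(12/1) = 6 + 1/12 = 73/12
12 + 1/(73/12) = 12 + 12/73 = 888/73
6 + 1/(888/73) = 6 + 73/888 = 5401/888
12 + 1/(5401/888) = 12 + 888/5401 = 65700/5401
6 + 1/(65700/5401) = 6 + 5401/65700 = 399601/65700
6 + 1/(399601/65700) = 6 + 65700/399601 = 2463306/399601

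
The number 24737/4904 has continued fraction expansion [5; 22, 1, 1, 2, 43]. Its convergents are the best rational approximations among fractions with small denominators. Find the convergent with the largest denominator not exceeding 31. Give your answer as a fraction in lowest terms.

List convergents until the denominator exceeds the bound:
a_0 = 5: 5/1  (≤ bound)
a_1 = 22: 111/22  (≤ bound)
a_2 = 1: 116/23  (≤ bound)
a_3 = 1: 227/45  (> 31, stop)

116/23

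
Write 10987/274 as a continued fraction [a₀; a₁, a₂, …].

[40; 10, 6, 1, 3]

10987 ÷ 274 → quotient 40, remainder 27
274 ÷ 27 → quotient 10, remainder 4
27 ÷ 4 → quotient 6, remainder 3
4 ÷ 3 → quotient 1, remainder 1
3 ÷ 1 → quotient 3, remainder 0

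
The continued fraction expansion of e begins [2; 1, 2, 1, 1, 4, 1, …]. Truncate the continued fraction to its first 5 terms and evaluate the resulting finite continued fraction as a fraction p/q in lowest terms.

19/7

a_0 = 2: 2/1
a_1 = 1: 3/1
a_2 = 2: 8/3
a_3 = 1: 11/4
a_4 = 1: 19/7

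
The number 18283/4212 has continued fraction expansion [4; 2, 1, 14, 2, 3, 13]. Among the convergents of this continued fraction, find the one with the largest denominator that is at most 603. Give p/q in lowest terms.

1376/317

List convergents until the denominator exceeds the bound:
a_0 = 4: 4/1  (≤ bound)
a_1 = 2: 9/2  (≤ bound)
a_2 = 1: 13/3  (≤ bound)
a_3 = 14: 191/44  (≤ bound)
a_4 = 2: 395/91  (≤ bound)
a_5 = 3: 1376/317  (≤ bound)
a_6 = 13: 18283/4212  (> 603, stop)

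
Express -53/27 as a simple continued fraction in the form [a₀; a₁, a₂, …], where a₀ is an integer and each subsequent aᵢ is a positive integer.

[-2; 27]

-53 = -2·27 + 1, so a_0 = -2
27 = 27·1 + 0, so a_1 = 27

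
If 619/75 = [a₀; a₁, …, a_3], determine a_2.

1

⌊619/75⌋ = 8, remainder 19
⌊75/19⌋ = 3, remainder 18
⌊19/18⌋ = 1, remainder 1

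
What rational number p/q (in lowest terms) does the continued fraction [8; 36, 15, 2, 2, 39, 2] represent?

1779097/221619

a_0 = 8: 8/1
a_1 = 36: 289/36
a_2 = 15: 4343/541
a_3 = 2: 8975/1118
a_4 = 2: 22293/2777
a_5 = 39: 878402/109421
a_6 = 2: 1779097/221619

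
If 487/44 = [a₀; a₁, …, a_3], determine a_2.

1

⌊487/44⌋ = 11, remainder 3
⌊44/3⌋ = 14, remainder 2
⌊3/2⌋ = 1, remainder 1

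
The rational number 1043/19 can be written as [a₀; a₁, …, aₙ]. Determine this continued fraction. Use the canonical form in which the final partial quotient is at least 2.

1043 = 54·19 + 17, so a_0 = 54
19 = 1·17 + 2, so a_1 = 1
17 = 8·2 + 1, so a_2 = 8
2 = 2·1 + 0, so a_3 = 2

[54; 1, 8, 2]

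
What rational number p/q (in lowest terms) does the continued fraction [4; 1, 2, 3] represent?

47/10

a_0 = 4: 4/1
a_1 = 1: 5/1
a_2 = 2: 14/3
a_3 = 3: 47/10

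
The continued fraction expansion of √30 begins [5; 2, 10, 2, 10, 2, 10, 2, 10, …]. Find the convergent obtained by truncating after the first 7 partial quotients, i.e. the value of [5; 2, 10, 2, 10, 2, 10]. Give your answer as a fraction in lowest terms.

Compute successive convergents:
a_0 = 5: 5/1
a_1 = 2: 11/2
a_2 = 10: 115/21
a_3 = 2: 241/44
a_4 = 10: 2525/461
a_5 = 2: 5291/966
a_6 = 10: 55435/10121

55435/10121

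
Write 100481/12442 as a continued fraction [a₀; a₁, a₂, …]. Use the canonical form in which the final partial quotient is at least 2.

[8; 13, 6, 52, 3]

100481 = 8·12442 + 945, so a_0 = 8
12442 = 13·945 + 157, so a_1 = 13
945 = 6·157 + 3, so a_2 = 6
157 = 52·3 + 1, so a_3 = 52
3 = 3·1 + 0, so a_4 = 3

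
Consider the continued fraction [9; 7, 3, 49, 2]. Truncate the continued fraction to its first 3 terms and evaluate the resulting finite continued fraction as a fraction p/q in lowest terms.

a_0 = 9: 9/1
a_1 = 7: 64/7
a_2 = 3: 201/22

201/22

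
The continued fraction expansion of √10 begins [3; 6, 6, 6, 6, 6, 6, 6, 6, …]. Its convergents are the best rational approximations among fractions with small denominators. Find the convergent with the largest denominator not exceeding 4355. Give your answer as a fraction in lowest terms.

4443/1405

a_0 = 3: 3/1  (≤ bound)
a_1 = 6: 19/6  (≤ bound)
a_2 = 6: 117/37  (≤ bound)
a_3 = 6: 721/228  (≤ bound)
a_4 = 6: 4443/1405  (≤ bound)
a_5 = 6: 27379/8658  (> 4355, stop)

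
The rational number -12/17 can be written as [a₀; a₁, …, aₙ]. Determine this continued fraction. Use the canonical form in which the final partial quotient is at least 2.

-12 = -1·17 + 5, so a_0 = -1
17 = 3·5 + 2, so a_1 = 3
5 = 2·2 + 1, so a_2 = 2
2 = 2·1 + 0, so a_3 = 2

[-1; 3, 2, 2]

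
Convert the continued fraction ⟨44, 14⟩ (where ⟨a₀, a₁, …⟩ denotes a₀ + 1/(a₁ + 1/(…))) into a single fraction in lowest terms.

617/14

Use the convergent recurrence hₖ = aₖ·hₖ₋₁ + hₖ₋₂ (and likewise for the denominators kₖ):
a_0 = 44: 44/1
a_1 = 14: 617/14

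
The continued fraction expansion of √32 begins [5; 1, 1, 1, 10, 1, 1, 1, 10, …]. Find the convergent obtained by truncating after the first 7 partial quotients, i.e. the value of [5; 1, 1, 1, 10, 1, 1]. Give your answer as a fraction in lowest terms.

Use the convergent recurrence hₖ = aₖ·hₖ₋₁ + hₖ₋₂ (and likewise for the denominators kₖ):
a_0 = 5: 5/1
a_1 = 1: 6/1
a_2 = 1: 11/2
a_3 = 1: 17/3
a_4 = 10: 181/32
a_5 = 1: 198/35
a_6 = 1: 379/67

379/67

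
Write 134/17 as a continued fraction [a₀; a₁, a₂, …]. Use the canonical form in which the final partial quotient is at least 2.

[7; 1, 7, 2]

Apply division with remainder until the remainder is 0:
134 = 7·17 + 15, so a_0 = 7
17 = 1·15 + 2, so a_1 = 1
15 = 7·2 + 1, so a_2 = 7
2 = 2·1 + 0, so a_3 = 2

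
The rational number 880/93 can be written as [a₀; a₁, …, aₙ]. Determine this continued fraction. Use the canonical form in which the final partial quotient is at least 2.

[9; 2, 6, 7]

⌊880/93⌋ = 9, remainder 43
⌊93/43⌋ = 2, remainder 7
⌊43/7⌋ = 6, remainder 1
⌊7/1⌋ = 7, remainder 0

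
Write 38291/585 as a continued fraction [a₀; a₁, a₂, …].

[65; 2, 5, 53]

⌊38291/585⌋ = 65, remainder 266
⌊585/266⌋ = 2, remainder 53
⌊266/53⌋ = 5, remainder 1
⌊53/1⌋ = 53, remainder 0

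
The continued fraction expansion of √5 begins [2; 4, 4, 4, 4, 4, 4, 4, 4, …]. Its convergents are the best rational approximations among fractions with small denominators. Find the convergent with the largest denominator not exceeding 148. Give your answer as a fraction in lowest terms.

a_0 = 2: 2/1  (≤ bound)
a_1 = 4: 9/4  (≤ bound)
a_2 = 4: 38/17  (≤ bound)
a_3 = 4: 161/72  (≤ bound)
a_4 = 4: 682/305  (> 148, stop)

161/72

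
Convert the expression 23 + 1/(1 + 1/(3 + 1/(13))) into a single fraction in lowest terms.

a_0 = 23: 23/1
a_1 = 1: 24/1
a_2 = 3: 95/4
a_3 = 13: 1259/53

1259/53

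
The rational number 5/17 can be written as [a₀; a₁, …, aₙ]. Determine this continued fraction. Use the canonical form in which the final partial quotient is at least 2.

Run the Euclidean algorithm, recording each quotient:
5 ÷ 17 → quotient 0, remainder 5
17 ÷ 5 → quotient 3, remainder 2
5 ÷ 2 → quotient 2, remainder 1
2 ÷ 1 → quotient 2, remainder 0

[0; 3, 2, 2]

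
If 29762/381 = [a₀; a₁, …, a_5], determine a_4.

1

29762 ÷ 381 → quotient 78, remainder 44
381 ÷ 44 → quotient 8, remainder 29
44 ÷ 29 → quotient 1, remainder 15
29 ÷ 15 → quotient 1, remainder 14
15 ÷ 14 → quotient 1, remainder 1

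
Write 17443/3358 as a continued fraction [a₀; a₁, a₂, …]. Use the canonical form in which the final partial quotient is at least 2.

⌊17443/3358⌋ = 5, remainder 653
⌊3358/653⌋ = 5, remainder 93
⌊653/93⌋ = 7, remainder 2
⌊93/2⌋ = 46, remainder 1
⌊2/1⌋ = 2, remainder 0

[5; 5, 7, 46, 2]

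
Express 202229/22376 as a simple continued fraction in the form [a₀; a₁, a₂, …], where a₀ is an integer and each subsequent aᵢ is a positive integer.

[9; 26, 2, 12, 3, 3, 3]

202229 ÷ 22376 → quotient 9, remainder 845
22376 ÷ 845 → quotient 26, remainder 406
845 ÷ 406 → quotient 2, remainder 33
406 ÷ 33 → quotient 12, remainder 10
33 ÷ 10 → quotient 3, remainder 3
10 ÷ 3 → quotient 3, remainder 1
3 ÷ 1 → quotient 3, remainder 0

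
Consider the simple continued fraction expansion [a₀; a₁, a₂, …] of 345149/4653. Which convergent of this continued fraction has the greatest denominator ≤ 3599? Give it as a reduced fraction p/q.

37979/512

List convergents until the denominator exceeds the bound:
a_0 = 74: 74/1  (≤ bound)
a_1 = 5: 371/5  (≤ bound)
a_2 = 1: 445/6  (≤ bound)
a_3 = 1: 816/11  (≤ bound)
a_4 = 1: 1261/17  (≤ bound)
a_5 = 2: 3338/45  (≤ bound)
a_6 = 11: 37979/512  (≤ bound)
a_7 = 9: 345149/4653  (> 3599, stop)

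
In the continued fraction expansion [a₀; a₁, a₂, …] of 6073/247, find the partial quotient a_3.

Run the Euclidean algorithm, recording each quotient:
6073 = 24·247 + 145, so a_0 = 24
247 = 1·145 + 102, so a_1 = 1
145 = 1·102 + 43, so a_2 = 1
102 = 2·43 + 16, so a_3 = 2

2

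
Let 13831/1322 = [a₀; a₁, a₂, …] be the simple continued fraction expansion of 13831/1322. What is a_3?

9

Repeatedly divide and take the remainder:
13831 = 10·1322 + 611, so a_0 = 10
1322 = 2·611 + 100, so a_1 = 2
611 = 6·100 + 11, so a_2 = 6
100 = 9·11 + 1, so a_3 = 9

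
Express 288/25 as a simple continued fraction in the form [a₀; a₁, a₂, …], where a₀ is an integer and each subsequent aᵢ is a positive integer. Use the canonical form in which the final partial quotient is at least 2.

[11; 1, 1, 12]

288 = 11·25 + 13, so a_0 = 11
25 = 1·13 + 12, so a_1 = 1
13 = 1·12 + 1, so a_2 = 1
12 = 12·1 + 0, so a_3 = 12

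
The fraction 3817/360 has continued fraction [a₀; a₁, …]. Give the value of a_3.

1

⌊3817/360⌋ = 10, remainder 217
⌊360/217⌋ = 1, remainder 143
⌊217/143⌋ = 1, remainder 74
⌊143/74⌋ = 1, remainder 69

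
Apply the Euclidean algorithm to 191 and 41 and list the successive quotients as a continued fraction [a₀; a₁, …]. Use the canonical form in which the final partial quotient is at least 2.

[4; 1, 1, 1, 13]

Repeatedly divide and take the remainder:
191 ÷ 41 → quotient 4, remainder 27
41 ÷ 27 → quotient 1, remainder 14
27 ÷ 14 → quotient 1, remainder 13
14 ÷ 13 → quotient 1, remainder 1
13 ÷ 1 → quotient 13, remainder 0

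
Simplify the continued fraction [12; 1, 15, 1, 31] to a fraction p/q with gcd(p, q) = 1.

Compute successive convergents:
a_0 = 12: 12/1
a_1 = 1: 13/1
a_2 = 15: 207/16
a_3 = 1: 220/17
a_4 = 31: 7027/543

7027/543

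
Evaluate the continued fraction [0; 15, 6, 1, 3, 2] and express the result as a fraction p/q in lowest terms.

Start with 2.
3 + 1/(2/1) = 3 + 1/2 = 7/2
1 + 1/(7/2) = 1 + 2/7 = 9/7
6 + 1/(9/7) = 6 + 7/9 = 61/9
15 + 1/(61/9) = 15 + 9/61 = 924/61
0 + 1/(924/61) = 0 + 61/924 = 61/924

61/924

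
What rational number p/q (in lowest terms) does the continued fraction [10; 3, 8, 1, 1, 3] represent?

1930/187

Start with 3.
1 + 1/(3/1) = 1 + 1/3 = 4/3
1 + 1/(4/3) = 1 + 3/4 = 7/4
8 + 1/(7/4) = 8 + 4/7 = 60/7
3 + 1/(60/7) = 3 + 7/60 = 187/60
10 + 1/(187/60) = 10 + 60/187 = 1930/187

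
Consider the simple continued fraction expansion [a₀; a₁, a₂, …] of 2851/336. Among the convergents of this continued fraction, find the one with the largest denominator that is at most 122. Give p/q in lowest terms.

857/101

a_0 = 8: 8/1  (≤ bound)
a_1 = 2: 17/2  (≤ bound)
a_2 = 16: 280/33  (≤ bound)
a_3 = 3: 857/101  (≤ bound)
a_4 = 3: 2851/336  (> 122, stop)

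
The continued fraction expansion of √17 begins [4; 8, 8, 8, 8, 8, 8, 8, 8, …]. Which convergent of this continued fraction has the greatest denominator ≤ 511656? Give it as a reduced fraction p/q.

a_0 = 4: 4/1  (≤ bound)
a_1 = 8: 33/8  (≤ bound)
a_2 = 8: 268/65  (≤ bound)
a_3 = 8: 2177/528  (≤ bound)
a_4 = 8: 17684/4289  (≤ bound)
a_5 = 8: 143649/34840  (≤ bound)
a_6 = 8: 1166876/283009  (≤ bound)
a_7 = 8: 9478657/2298912  (> 511656, stop)

1166876/283009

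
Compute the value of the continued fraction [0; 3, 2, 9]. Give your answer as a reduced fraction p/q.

19/66

a_0 = 0: 0/1
a_1 = 3: 1/3
a_2 = 2: 2/7
a_3 = 9: 19/66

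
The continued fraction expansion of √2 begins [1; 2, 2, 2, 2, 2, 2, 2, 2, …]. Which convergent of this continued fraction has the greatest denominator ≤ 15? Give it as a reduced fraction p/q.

a_0 = 1: 1/1  (≤ bound)
a_1 = 2: 3/2  (≤ bound)
a_2 = 2: 7/5  (≤ bound)
a_3 = 2: 17/12  (≤ bound)
a_4 = 2: 41/29  (> 15, stop)

17/12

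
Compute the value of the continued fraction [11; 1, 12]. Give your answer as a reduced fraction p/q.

155/13

Use the convergent recurrence hₖ = aₖ·hₖ₋₁ + hₖ₋₂ (and likewise for the denominators kₖ):
a_0 = 11: 11/1
a_1 = 1: 12/1
a_2 = 12: 155/13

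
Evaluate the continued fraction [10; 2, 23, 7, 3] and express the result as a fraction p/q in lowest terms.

a_0 = 10: 10/1
a_1 = 2: 21/2
a_2 = 23: 493/47
a_3 = 7: 3472/331
a_4 = 3: 10909/1040

10909/1040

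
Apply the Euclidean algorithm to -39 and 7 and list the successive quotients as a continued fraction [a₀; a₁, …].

[-6; 2, 3]

⌊-39/7⌋ = -6, remainder 3
⌊7/3⌋ = 2, remainder 1
⌊3/1⌋ = 3, remainder 0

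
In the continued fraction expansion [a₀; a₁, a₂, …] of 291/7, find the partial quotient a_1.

291 = 41·7 + 4, so a_0 = 41
7 = 1·4 + 3, so a_1 = 1

1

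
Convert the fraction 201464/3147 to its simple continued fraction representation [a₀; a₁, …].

⌊201464/3147⌋ = 64, remainder 56
⌊3147/56⌋ = 56, remainder 11
⌊56/11⌋ = 5, remainder 1
⌊11/1⌋ = 11, remainder 0

[64; 56, 5, 11]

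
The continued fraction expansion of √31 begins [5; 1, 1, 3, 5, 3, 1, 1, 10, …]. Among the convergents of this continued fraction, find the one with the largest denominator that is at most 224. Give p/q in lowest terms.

List convergents until the denominator exceeds the bound:
a_0 = 5: 5/1  (≤ bound)
a_1 = 1: 6/1  (≤ bound)
a_2 = 1: 11/2  (≤ bound)
a_3 = 3: 39/7  (≤ bound)
a_4 = 5: 206/37  (≤ bound)
a_5 = 3: 657/118  (≤ bound)
a_6 = 1: 863/155  (≤ bound)
a_7 = 1: 1520/273  (> 224, stop)

863/155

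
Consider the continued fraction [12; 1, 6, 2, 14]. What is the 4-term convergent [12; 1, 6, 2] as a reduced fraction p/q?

193/15

a_0 = 12: 12/1
a_1 = 1: 13/1
a_2 = 6: 90/7
a_3 = 2: 193/15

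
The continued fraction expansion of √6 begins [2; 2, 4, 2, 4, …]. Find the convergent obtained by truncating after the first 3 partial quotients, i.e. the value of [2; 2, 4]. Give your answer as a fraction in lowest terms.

22/9

a_0 = 2: 2/1
a_1 = 2: 5/2
a_2 = 4: 22/9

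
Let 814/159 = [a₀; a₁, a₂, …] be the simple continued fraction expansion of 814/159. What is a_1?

814 = 5·159 + 19, so a_0 = 5
159 = 8·19 + 7, so a_1 = 8

8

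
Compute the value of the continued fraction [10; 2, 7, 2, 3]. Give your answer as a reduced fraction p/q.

1162/111

Start with 3.
2 + 1/(3/1) = 2 + 1/3 = 7/3
7 + 1/(7/3) = 7 + 3/7 = 52/7
2 + 1/(52/7) = 2 + 7/52 = 111/52
10 + 1/(111/52) = 10 + 52/111 = 1162/111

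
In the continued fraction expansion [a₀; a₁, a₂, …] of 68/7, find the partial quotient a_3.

2

Repeatedly divide and take the remainder:
68 = 9·7 + 5, so a_0 = 9
7 = 1·5 + 2, so a_1 = 1
5 = 2·2 + 1, so a_2 = 2
2 = 2·1 + 0, so a_3 = 2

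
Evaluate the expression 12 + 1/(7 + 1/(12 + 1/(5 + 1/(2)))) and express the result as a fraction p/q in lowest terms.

11522/949

a_0 = 12: 12/1
a_1 = 7: 85/7
a_2 = 12: 1032/85
a_3 = 5: 5245/432
a_4 = 2: 11522/949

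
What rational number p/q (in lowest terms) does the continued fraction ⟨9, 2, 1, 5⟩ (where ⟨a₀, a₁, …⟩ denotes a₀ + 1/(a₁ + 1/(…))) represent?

Compute successive convergents:
a_0 = 9: 9/1
a_1 = 2: 19/2
a_2 = 1: 28/3
a_3 = 5: 159/17

159/17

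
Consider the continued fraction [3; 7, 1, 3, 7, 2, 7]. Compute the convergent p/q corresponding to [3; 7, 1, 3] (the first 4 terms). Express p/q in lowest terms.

Compute successive convergents:
a_0 = 3: 3/1
a_1 = 7: 22/7
a_2 = 1: 25/8
a_3 = 3: 97/31

97/31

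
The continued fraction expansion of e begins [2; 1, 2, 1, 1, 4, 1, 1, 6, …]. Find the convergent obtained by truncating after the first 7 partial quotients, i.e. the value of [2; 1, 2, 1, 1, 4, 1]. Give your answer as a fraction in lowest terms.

Start with 1.
4 + 1/(1/1) = 4 + 1/1 = 5/1
1 + 1/(5/1) = 1 + 1/5 = 6/5
1 + 1/(6/5) = 1 + 5/6 = 11/6
2 + 1/(11/6) = 2 + 6/11 = 28/11
1 + 1/(28/11) = 1 + 11/28 = 39/28
2 + 1/(39/28) = 2 + 28/39 = 106/39

106/39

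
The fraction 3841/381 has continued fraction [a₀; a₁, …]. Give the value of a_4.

3841 = 10·381 + 31, so a_0 = 10
381 = 12·31 + 9, so a_1 = 12
31 = 3·9 + 4, so a_2 = 3
9 = 2·4 + 1, so a_3 = 2
4 = 4·1 + 0, so a_4 = 4

4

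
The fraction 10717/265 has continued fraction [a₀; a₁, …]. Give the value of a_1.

Run the Euclidean algorithm, recording each quotient:
10717 = 40·265 + 117, so a_0 = 40
265 = 2·117 + 31, so a_1 = 2

2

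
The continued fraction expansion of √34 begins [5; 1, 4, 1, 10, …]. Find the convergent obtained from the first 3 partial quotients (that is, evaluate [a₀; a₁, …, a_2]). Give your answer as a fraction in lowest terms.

29/5

Build up convergents one term at a time:
a_0 = 5: 5/1
a_1 = 1: 6/1
a_2 = 4: 29/5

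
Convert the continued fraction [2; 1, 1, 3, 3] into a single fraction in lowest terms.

59/23

a_0 = 2: 2/1
a_1 = 1: 3/1
a_2 = 1: 5/2
a_3 = 3: 18/7
a_4 = 3: 59/23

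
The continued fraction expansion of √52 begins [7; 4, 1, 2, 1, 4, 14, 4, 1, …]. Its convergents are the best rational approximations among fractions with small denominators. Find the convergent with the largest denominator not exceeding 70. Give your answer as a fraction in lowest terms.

List convergents until the denominator exceeds the bound:
a_0 = 7: 7/1  (≤ bound)
a_1 = 4: 29/4  (≤ bound)
a_2 = 1: 36/5  (≤ bound)
a_3 = 2: 101/14  (≤ bound)
a_4 = 1: 137/19  (≤ bound)
a_5 = 4: 649/90  (> 70, stop)

137/19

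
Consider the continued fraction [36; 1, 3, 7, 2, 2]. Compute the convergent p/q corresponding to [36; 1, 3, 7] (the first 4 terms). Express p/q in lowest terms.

1066/29

Start with 7.
3 + 1/(7/1) = 3 + 1/7 = 22/7
1 + 1/(22/7) = 1 + 7/22 = 29/22
36 + 1/(29/22) = 36 + 22/29 = 1066/29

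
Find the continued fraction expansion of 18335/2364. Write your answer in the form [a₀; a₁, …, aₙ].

Apply division with remainder until the remainder is 0:
18335 = 7·2364 + 1787, so a_0 = 7
2364 = 1·1787 + 577, so a_1 = 1
1787 = 3·577 + 56, so a_2 = 3
577 = 10·56 + 17, so a_3 = 10
56 = 3·17 + 5, so a_4 = 3
17 = 3·5 + 2, so a_5 = 3
5 = 2·2 + 1, so a_6 = 2
2 = 2·1 + 0, so a_7 = 2

[7; 1, 3, 10, 3, 3, 2, 2]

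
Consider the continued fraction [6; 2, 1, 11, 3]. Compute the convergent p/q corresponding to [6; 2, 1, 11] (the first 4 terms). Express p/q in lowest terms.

Start with 11.
1 + 1/(11/1) = 1 + 1/11 = 12/11
2 + 1/(12/11) = 2 + 11/12 = 35/12
6 + 1/(35/12) = 6 + 12/35 = 222/35

222/35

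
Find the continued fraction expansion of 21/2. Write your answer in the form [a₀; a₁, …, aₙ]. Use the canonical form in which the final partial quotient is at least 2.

Apply division with remainder until the remainder is 0:
21 ÷ 2 → quotient 10, remainder 1
2 ÷ 1 → quotient 2, remainder 0

[10; 2]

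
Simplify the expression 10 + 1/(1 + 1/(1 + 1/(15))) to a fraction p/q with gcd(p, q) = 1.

Build up convergents one term at a time:
a_0 = 10: 10/1
a_1 = 1: 11/1
a_2 = 1: 21/2
a_3 = 15: 326/31

326/31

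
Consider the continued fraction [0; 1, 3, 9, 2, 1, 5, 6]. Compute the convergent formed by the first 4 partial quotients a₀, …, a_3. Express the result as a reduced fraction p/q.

a_0 = 0: 0/1
a_1 = 1: 1/1
a_2 = 3: 3/4
a_3 = 9: 28/37

28/37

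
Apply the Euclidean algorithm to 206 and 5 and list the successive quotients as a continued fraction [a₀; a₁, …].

[41; 5]

Run the Euclidean algorithm, recording each quotient:
⌊206/5⌋ = 41, remainder 1
⌊5/1⌋ = 5, remainder 0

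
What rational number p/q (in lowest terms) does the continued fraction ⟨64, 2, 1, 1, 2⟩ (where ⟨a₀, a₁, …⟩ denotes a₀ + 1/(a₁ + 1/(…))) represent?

Collapse the nested fraction from the inside out:
Start with 2.
1 + 1/(2/1) = 1 + 1/2 = 3/2
1 + 1/(3/2) = 1 + 2/3 = 5/3
2 + 1/(5/3) = 2 + 3/5 = 13/5
64 + 1/(13/5) = 64 + 5/13 = 837/13

837/13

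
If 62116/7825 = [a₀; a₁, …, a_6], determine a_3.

5

Repeatedly divide and take the remainder:
62116 ÷ 7825 → quotient 7, remainder 7341
7825 ÷ 7341 → quotient 1, remainder 484
7341 ÷ 484 → quotient 15, remainder 81
484 ÷ 81 → quotient 5, remainder 79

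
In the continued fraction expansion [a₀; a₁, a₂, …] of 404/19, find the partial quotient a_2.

404 = 21·19 + 5, so a_0 = 21
19 = 3·5 + 4, so a_1 = 3
5 = 1·4 + 1, so a_2 = 1

1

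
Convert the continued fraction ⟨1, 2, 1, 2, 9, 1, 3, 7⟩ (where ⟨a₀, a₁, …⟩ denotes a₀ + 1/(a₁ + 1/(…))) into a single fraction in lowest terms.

3229/2351

Compute successive convergents:
a_0 = 1: 1/1
a_1 = 2: 3/2
a_2 = 1: 4/3
a_3 = 2: 11/8
a_4 = 9: 103/75
a_5 = 1: 114/83
a_6 = 3: 445/324
a_7 = 7: 3229/2351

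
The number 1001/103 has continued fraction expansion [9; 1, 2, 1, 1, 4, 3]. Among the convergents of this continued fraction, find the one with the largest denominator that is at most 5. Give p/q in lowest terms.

39/4

List convergents until the denominator exceeds the bound:
a_0 = 9: 9/1  (≤ bound)
a_1 = 1: 10/1  (≤ bound)
a_2 = 2: 29/3  (≤ bound)
a_3 = 1: 39/4  (≤ bound)
a_4 = 1: 68/7  (> 5, stop)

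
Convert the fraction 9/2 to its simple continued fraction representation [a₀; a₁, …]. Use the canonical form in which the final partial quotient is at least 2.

[4; 2]

Run the Euclidean algorithm, recording each quotient:
9 ÷ 2 → quotient 4, remainder 1
2 ÷ 1 → quotient 2, remainder 0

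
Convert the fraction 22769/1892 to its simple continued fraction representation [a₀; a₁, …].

[12; 29, 9, 3, 2]

22769 = 12·1892 + 65, so a_0 = 12
1892 = 29·65 + 7, so a_1 = 29
65 = 9·7 + 2, so a_2 = 9
7 = 3·2 + 1, so a_3 = 3
2 = 2·1 + 0, so a_4 = 2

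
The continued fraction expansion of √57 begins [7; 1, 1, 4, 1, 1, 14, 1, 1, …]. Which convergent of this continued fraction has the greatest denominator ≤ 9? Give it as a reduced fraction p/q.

List convergents until the denominator exceeds the bound:
a_0 = 7: 7/1  (≤ bound)
a_1 = 1: 8/1  (≤ bound)
a_2 = 1: 15/2  (≤ bound)
a_3 = 4: 68/9  (≤ bound)
a_4 = 1: 83/11  (> 9, stop)

68/9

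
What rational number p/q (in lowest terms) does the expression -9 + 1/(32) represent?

-287/32

a_0 = -9: -9/1
a_1 = 32: -287/32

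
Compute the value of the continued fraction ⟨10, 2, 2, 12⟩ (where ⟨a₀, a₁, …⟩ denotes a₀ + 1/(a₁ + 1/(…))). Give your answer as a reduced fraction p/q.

Compute successive convergents:
a_0 = 10: 10/1
a_1 = 2: 21/2
a_2 = 2: 52/5
a_3 = 12: 645/62

645/62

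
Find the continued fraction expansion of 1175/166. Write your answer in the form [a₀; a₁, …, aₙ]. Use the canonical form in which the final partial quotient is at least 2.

[7; 12, 1, 3, 3]

1175 ÷ 166 → quotient 7, remainder 13
166 ÷ 13 → quotient 12, remainder 10
13 ÷ 10 → quotient 1, remainder 3
10 ÷ 3 → quotient 3, remainder 1
3 ÷ 1 → quotient 3, remainder 0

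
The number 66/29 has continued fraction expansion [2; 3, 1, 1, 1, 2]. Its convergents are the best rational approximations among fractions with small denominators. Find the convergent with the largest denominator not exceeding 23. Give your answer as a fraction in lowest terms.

25/11

List convergents until the denominator exceeds the bound:
a_0 = 2: 2/1  (≤ bound)
a_1 = 3: 7/3  (≤ bound)
a_2 = 1: 9/4  (≤ bound)
a_3 = 1: 16/7  (≤ bound)
a_4 = 1: 25/11  (≤ bound)
a_5 = 2: 66/29  (> 23, stop)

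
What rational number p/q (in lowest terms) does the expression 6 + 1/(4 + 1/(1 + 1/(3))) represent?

118/19

Build up convergents one term at a time:
a_0 = 6: 6/1
a_1 = 4: 25/4
a_2 = 1: 31/5
a_3 = 3: 118/19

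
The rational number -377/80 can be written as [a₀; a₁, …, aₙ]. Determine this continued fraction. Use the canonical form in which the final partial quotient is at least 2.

Repeatedly divide and take the remainder:
-377 ÷ 80 → quotient -5, remainder 23
80 ÷ 23 → quotient 3, remainder 11
23 ÷ 11 → quotient 2, remainder 1
11 ÷ 1 → quotient 11, remainder 0

[-5; 3, 2, 11]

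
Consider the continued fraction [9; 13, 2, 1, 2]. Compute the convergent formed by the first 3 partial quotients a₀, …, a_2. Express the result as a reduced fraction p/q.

245/27

a_0 = 9: 9/1
a_1 = 13: 118/13
a_2 = 2: 245/27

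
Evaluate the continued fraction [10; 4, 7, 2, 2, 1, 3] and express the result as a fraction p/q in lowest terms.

8173/798

a_0 = 10: 10/1
a_1 = 4: 41/4
a_2 = 7: 297/29
a_3 = 2: 635/62
a_4 = 2: 1567/153
a_5 = 1: 2202/215
a_6 = 3: 8173/798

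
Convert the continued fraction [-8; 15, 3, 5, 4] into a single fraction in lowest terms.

Start with 4.
5 + 1/(4/1) = 5 + 1/4 = 21/4
3 + 1/(21/4) = 3 + 4/21 = 67/21
15 + 1/(67/21) = 15 + 21/67 = 1026/67
-8 + 1/(1026/67) = -8 + 67/1026 = -8141/1026

-8141/1026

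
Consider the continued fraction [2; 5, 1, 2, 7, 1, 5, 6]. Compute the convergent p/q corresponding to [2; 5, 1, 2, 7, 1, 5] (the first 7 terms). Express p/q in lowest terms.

1817/835

a_0 = 2: 2/1
a_1 = 5: 11/5
a_2 = 1: 13/6
a_3 = 2: 37/17
a_4 = 7: 272/125
a_5 = 1: 309/142
a_6 = 5: 1817/835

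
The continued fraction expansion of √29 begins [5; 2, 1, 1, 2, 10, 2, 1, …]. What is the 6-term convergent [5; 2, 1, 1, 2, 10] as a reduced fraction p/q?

Collapse the nested fraction from the inside out:
Start with 10.
2 + 1/(10/1) = 2 + 1/10 = 21/10
1 + 1/(21/10) = 1 + 10/21 = 31/21
1 + 1/(31/21) = 1 + 21/31 = 52/31
2 + 1/(52/31) = 2 + 31/52 = 135/52
5 + 1/(135/52) = 5 + 52/135 = 727/135

727/135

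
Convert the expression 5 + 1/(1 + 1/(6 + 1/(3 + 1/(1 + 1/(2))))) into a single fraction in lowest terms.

a_0 = 5: 5/1
a_1 = 1: 6/1
a_2 = 6: 41/7
a_3 = 3: 129/22
a_4 = 1: 170/29
a_5 = 2: 469/80

469/80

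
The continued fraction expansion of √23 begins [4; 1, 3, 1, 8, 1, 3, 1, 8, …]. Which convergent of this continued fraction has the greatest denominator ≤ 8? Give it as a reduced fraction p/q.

List convergents until the denominator exceeds the bound:
a_0 = 4: 4/1  (≤ bound)
a_1 = 1: 5/1  (≤ bound)
a_2 = 3: 19/4  (≤ bound)
a_3 = 1: 24/5  (≤ bound)
a_4 = 8: 211/44  (> 8, stop)

24/5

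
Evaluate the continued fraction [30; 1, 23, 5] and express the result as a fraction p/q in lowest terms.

Start with 5.
23 + 1/(5/1) = 23 + 1/5 = 116/5
1 + 1/(116/5) = 1 + 5/116 = 121/116
30 + 1/(121/116) = 30 + 116/121 = 3746/121

3746/121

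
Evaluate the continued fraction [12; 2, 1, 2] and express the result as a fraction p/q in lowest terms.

99/8

Compute successive convergents:
a_0 = 12: 12/1
a_1 = 2: 25/2
a_2 = 1: 37/3
a_3 = 2: 99/8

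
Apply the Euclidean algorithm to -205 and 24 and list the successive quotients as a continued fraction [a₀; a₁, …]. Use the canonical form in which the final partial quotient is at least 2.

-205 = -9·24 + 11, so a_0 = -9
24 = 2·11 + 2, so a_1 = 2
11 = 5·2 + 1, so a_2 = 5
2 = 2·1 + 0, so a_3 = 2

[-9; 2, 5, 2]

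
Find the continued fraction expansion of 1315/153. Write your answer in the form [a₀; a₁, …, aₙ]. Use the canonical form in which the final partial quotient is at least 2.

⌊1315/153⌋ = 8, remainder 91
⌊153/91⌋ = 1, remainder 62
⌊91/62⌋ = 1, remainder 29
⌊62/29⌋ = 2, remainder 4
⌊29/4⌋ = 7, remainder 1
⌊4/1⌋ = 4, remainder 0

[8; 1, 1, 2, 7, 4]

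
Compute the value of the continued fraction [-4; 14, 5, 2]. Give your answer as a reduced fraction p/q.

-613/156

a_0 = -4: -4/1
a_1 = 14: -55/14
a_2 = 5: -279/71
a_3 = 2: -613/156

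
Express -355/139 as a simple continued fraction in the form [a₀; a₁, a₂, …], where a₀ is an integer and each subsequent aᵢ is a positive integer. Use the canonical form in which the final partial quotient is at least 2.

[-3; 2, 4, 7, 2]

Repeatedly divide and take the remainder:
-355 ÷ 139 → quotient -3, remainder 62
139 ÷ 62 → quotient 2, remainder 15
62 ÷ 15 → quotient 4, remainder 2
15 ÷ 2 → quotient 7, remainder 1
2 ÷ 1 → quotient 2, remainder 0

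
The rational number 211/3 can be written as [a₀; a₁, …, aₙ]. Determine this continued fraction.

[70; 3]

211 = 70·3 + 1, so a_0 = 70
3 = 3·1 + 0, so a_1 = 3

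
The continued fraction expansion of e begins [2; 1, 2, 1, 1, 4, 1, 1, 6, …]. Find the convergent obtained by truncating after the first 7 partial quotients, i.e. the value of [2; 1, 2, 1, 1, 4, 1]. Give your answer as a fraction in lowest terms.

Collapse the nested fraction from the inside out:
Start with 1.
4 + 1/(1/1) = 4 + 1/1 = 5/1
1 + 1/(5/1) = 1 + 1/5 = 6/5
1 + 1/(6/5) = 1 + 5/6 = 11/6
2 + 1/(11/6) = 2 + 6/11 = 28/11
1 + 1/(28/11) = 1 + 11/28 = 39/28
2 + 1/(39/28) = 2 + 28/39 = 106/39

106/39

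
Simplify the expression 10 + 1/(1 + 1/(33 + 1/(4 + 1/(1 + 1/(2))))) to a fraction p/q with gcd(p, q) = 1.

Start with 2.
1 + 1/(2/1) = 1 + 1/2 = 3/2
4 + 1/(3/2) = 4 + 2/3 = 14/3
33 + 1/(14/3) = 33 + 3/14 = 465/14
1 + 1/(465/14) = 1 + 14/465 = 479/465
10 + 1/(479/465) = 10 + 465/479 = 5255/479

5255/479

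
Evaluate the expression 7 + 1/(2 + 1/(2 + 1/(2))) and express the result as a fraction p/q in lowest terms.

89/12

a_0 = 7: 7/1
a_1 = 2: 15/2
a_2 = 2: 37/5
a_3 = 2: 89/12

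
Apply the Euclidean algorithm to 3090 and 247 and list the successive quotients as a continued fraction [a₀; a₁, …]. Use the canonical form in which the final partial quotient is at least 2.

3090 = 12·247 + 126, so a_0 = 12
247 = 1·126 + 121, so a_1 = 1
126 = 1·121 + 5, so a_2 = 1
121 = 24·5 + 1, so a_3 = 24
5 = 5·1 + 0, so a_4 = 5

[12; 1, 1, 24, 5]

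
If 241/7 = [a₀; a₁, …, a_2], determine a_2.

Run the Euclidean algorithm, recording each quotient:
⌊241/7⌋ = 34, remainder 3
⌊7/3⌋ = 2, remainder 1
⌊3/1⌋ = 3, remainder 0

3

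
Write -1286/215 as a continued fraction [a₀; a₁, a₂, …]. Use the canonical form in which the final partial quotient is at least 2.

[-6; 53, 1, 3]

Repeatedly divide and take the remainder:
-1286 ÷ 215 → quotient -6, remainder 4
215 ÷ 4 → quotient 53, remainder 3
4 ÷ 3 → quotient 1, remainder 1
3 ÷ 1 → quotient 3, remainder 0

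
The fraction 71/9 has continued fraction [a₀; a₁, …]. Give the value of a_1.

1

Run the Euclidean algorithm, recording each quotient:
71 ÷ 9 → quotient 7, remainder 8
9 ÷ 8 → quotient 1, remainder 1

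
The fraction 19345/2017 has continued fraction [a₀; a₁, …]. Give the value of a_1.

1

19345 = 9·2017 + 1192, so a_0 = 9
2017 = 1·1192 + 825, so a_1 = 1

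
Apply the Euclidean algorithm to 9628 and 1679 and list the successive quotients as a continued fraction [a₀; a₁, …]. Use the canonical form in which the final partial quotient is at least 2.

[5; 1, 2, 1, 3, 4, 26]

9628 ÷ 1679 → quotient 5, remainder 1233
1679 ÷ 1233 → quotient 1, remainder 446
1233 ÷ 446 → quotient 2, remainder 341
446 ÷ 341 → quotient 1, remainder 105
341 ÷ 105 → quotient 3, remainder 26
105 ÷ 26 → quotient 4, remainder 1
26 ÷ 1 → quotient 26, remainder 0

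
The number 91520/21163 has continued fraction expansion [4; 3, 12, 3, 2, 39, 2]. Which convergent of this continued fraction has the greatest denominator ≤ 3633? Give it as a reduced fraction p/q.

1146/265

a_0 = 4: 4/1  (≤ bound)
a_1 = 3: 13/3  (≤ bound)
a_2 = 12: 160/37  (≤ bound)
a_3 = 3: 493/114  (≤ bound)
a_4 = 2: 1146/265  (≤ bound)
a_5 = 39: 45187/10449  (> 3633, stop)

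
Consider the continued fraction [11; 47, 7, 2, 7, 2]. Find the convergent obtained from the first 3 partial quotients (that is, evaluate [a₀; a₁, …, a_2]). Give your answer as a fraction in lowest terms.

3637/330

a_0 = 11: 11/1
a_1 = 47: 518/47
a_2 = 7: 3637/330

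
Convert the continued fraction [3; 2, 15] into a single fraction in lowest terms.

a_0 = 3: 3/1
a_1 = 2: 7/2
a_2 = 15: 108/31

108/31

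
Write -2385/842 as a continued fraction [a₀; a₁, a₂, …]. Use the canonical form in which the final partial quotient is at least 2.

⌊-2385/842⌋ = -3, remainder 141
⌊842/141⌋ = 5, remainder 137
⌊141/137⌋ = 1, remainder 4
⌊137/4⌋ = 34, remainder 1
⌊4/1⌋ = 4, remainder 0

[-3; 5, 1, 34, 4]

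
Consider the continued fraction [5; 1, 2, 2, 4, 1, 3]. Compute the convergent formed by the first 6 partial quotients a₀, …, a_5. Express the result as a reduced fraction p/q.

Start with 1.
4 + 1/(1/1) = 4 + 1/1 = 5/1
2 + 1/(5/1) = 2 + 1/5 = 11/5
2 + 1/(11/5) = 2 + 5/11 = 27/11
1 + 1/(27/11) = 1 + 11/27 = 38/27
5 + 1/(38/27) = 5 + 27/38 = 217/38

217/38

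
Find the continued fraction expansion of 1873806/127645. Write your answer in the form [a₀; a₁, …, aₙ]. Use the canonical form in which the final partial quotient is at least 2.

Repeatedly divide and take the remainder:
⌊1873806/127645⌋ = 14, remainder 86776
⌊127645/86776⌋ = 1, remainder 40869
⌊86776/40869⌋ = 2, remainder 5038
⌊40869/5038⌋ = 8, remainder 565
⌊5038/565⌋ = 8, remainder 518
⌊565/518⌋ = 1, remainder 47
⌊518/47⌋ = 11, remainder 1
⌊47/1⌋ = 47, remainder 0

[14; 1, 2, 8, 8, 1, 11, 47]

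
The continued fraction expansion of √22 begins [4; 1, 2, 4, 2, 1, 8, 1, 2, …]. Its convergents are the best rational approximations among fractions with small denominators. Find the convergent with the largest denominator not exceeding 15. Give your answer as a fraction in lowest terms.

a_0 = 4: 4/1  (≤ bound)
a_1 = 1: 5/1  (≤ bound)
a_2 = 2: 14/3  (≤ bound)
a_3 = 4: 61/13  (≤ bound)
a_4 = 2: 136/29  (> 15, stop)

61/13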